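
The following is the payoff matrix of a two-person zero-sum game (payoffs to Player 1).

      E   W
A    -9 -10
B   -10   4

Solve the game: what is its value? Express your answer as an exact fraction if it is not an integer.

-136/15

Row minima: A → -10, B → -10; maximin = -10.
Column maxima: E → -9, W → 4; minimax = -9.
-10 ≠ -9, so there is no saddle point; optimal play is mixed.
Let Player 1 play A with probability p. Expected payoff against E: (-9)p + (-10)(1−p) = p − 10; against W: (-10)p + 4(1−p) = −14p + 4.
Setting these equal: p − 10 = −14p + 4 ⇒ 15p = 14 ⇒ p = 14/15, and the value is (1)·(14/15) − 10 = -136/15.
For Player 2: with q = P(E), equating A's and B's payoffs gives q − 10 = −14q + 4 ⇒ q = 14/15.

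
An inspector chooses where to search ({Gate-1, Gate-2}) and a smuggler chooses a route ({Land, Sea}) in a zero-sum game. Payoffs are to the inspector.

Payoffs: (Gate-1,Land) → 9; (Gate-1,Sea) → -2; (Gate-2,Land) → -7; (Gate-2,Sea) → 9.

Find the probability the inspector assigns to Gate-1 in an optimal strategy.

16/27

Row minima: Gate-1 → -2, Gate-2 → -7; maximin = -2.
Column maxima: Land → 9, Sea → 9; minimax = 9.
-2 ≠ 9, so there is no saddle point; optimal play is mixed.
Let the inspector play Gate-1 with probability p. Expected payoff against Land: 9p + (-7)(1−p) = 16p − 7; against Sea: (-2)p + 9(1−p) = −11p + 9.
Setting these equal: 16p − 7 = −11p + 9 ⇒ 27p = 16 ⇒ p = 16/27, and the value is (16)·(16/27) − 7 = 67/27.
For the smuggler: with q = P(Land), equating Gate-1's and Gate-2's payoffs gives 11q − 2 = −16q + 9 ⇒ q = 11/27.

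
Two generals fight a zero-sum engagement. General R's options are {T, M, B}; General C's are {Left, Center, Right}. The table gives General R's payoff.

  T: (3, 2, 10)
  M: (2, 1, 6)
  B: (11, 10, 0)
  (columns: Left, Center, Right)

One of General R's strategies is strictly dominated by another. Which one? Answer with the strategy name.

M

T gives a strictly higher payoff than M against every column: 3 > 2, 2 > 1, 10 > 6.
So M is strictly dominated and General R never plays it.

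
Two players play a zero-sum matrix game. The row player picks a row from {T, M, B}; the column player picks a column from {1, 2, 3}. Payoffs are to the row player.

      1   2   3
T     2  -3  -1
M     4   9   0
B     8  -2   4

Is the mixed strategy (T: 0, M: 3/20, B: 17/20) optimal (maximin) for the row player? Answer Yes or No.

No

Against 1 this mix gives (3/20)·4 + (17/20)·8 = 37/5.
Against 2 this mix gives (3/20)·9 + (17/20)·(-2) = -7/20.
Against 3 this mix gives (3/20)·0 + (17/20)·4 = 17/5.
The column player will play 2, holding the row player to -7/20. Shifting weight toward the row that does better against 2 would raise this floor (the equalizing mix achieves 12/5 against both 2 and 3), so the proposed strategy is not optimal.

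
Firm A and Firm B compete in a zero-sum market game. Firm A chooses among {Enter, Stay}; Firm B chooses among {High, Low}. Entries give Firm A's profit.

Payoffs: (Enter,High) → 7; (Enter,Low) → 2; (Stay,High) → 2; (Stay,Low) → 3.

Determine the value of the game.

Row minima: Enter → 2, Stay → 2; maximin = 2.
Column maxima: High → 7, Low → 3; minimax = 3.
2 ≠ 3, so there is no saddle point; optimal play is mixed.
Let Firm A play Enter with probability p. Expected payoff against High: 7p + 2(1−p) = 5p + 2; against Low: 2p + 3(1−p) = −p + 3.
Setting these equal: 5p + 2 = −p + 3 ⇒ 6p = 1 ⇒ p = 1/6, and the value is (5)·(1/6) + 2 = 17/6.
For Firm B: with q = P(High), equating Enter's and Stay's payoffs gives 5q + 2 = −q + 3 ⇒ q = 1/6.

17/6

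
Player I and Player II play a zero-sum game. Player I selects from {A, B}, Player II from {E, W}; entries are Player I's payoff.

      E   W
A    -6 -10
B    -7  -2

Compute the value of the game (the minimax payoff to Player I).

-58/9

Row minima: A → -10, B → -7; maximin = -7.
Column maxima: E → -6, W → -2; minimax = -6.
-7 ≠ -6, so there is no saddle point; optimal play is mixed.
Let Player I play A with probability p. Expected payoff against E: (-6)p + (-7)(1−p) = p − 7; against W: (-10)p + (-2)(1−p) = −8p − 2.
Setting these equal: p − 7 = −8p − 2 ⇒ 9p = 5 ⇒ p = 5/9, and the value is (1)·(5/9) − 7 = -58/9.
For Player II: with q = P(E), equating A's and B's payoffs gives 4q − 10 = −5q − 2 ⇒ q = 8/9.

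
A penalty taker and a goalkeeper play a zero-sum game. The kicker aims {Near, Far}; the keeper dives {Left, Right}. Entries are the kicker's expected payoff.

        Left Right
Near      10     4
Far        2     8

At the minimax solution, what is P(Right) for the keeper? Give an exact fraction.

Row minima: Near → 4, Far → 2; maximin = 4.
Column maxima: Left → 10, Right → 8; minimax = 8.
4 ≠ 8, so there is no saddle point; optimal play is mixed.
Let the kicker play Near with probability p. Expected payoff against Left: 10p + 2(1−p) = 8p + 2; against Right: 4p + 8(1−p) = −4p + 8.
Setting these equal: 8p + 2 = −4p + 8 ⇒ 12p = 6 ⇒ p = 1/2, and the value is (8)·(1/2) + 2 = 6.
For the keeper: with q = P(Left), equating Near's and Far's payoffs gives 6q + 4 = −6q + 8 ⇒ q = 1/3.

2/3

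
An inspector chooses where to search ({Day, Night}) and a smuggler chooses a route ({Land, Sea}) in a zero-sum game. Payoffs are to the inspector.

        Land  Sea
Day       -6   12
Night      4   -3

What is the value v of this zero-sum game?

Row minima: Day → -6, Night → -3; maximin = -3.
Column maxima: Land → 4, Sea → 12; minimax = 4.
-3 ≠ 4, so there is no saddle point; optimal play is mixed.
Let the inspector play Day with probability p. Expected payoff against Land: (-6)p + 4(1−p) = −10p + 4; against Sea: 12p + (-3)(1−p) = 15p − 3.
Setting these equal: −10p + 4 = 15p − 3 ⇒ −25p = -7 ⇒ p = 7/25, and the value is (-10)·(7/25) + 4 = 6/5.
For the smuggler: with q = P(Land), equating Day's and Night's payoffs gives −18q + 12 = 7q − 3 ⇒ q = 3/5.

6/5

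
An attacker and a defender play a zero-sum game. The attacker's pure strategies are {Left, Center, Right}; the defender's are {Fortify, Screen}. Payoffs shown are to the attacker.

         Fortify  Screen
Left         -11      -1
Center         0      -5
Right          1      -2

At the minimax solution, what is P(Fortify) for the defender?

Row minima: Left → -11, Center → -5, Right → -2; maximin = -2.
Column maxima: Fortify → 1, Screen → -1; minimax = -1.
-2 ≠ -1, so there is no saddle point; optimal play is mixed.
Center is strictly dominated by Right, so the attacker never plays it.
On the remaining 2×2 (Left, Right vs Fortify, Screen):
Let the attacker play Left with probability p. Expected payoff against Fortify: (-11)p + 1(1−p) = −12p + 1; against Screen: (-1)p + (-2)(1−p) = p − 2.
Setting these equal: −12p + 1 = p − 2 ⇒ −13p = -3 ⇒ p = 3/13, and the value is (-12)·(3/13) + 1 = -23/13.
For the defender: with q = P(Fortify), equating Left's and Right's payoffs gives −10q − 1 = 3q − 2 ⇒ q = 1/13.

1/13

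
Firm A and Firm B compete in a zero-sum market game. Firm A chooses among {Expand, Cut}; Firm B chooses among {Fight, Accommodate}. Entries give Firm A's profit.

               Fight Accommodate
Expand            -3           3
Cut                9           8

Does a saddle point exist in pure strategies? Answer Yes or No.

Yes

Row minima: Expand → -3, Cut → 8; maximin = 8.
Column maxima: Fight → 9, Accommodate → 8; minimax = 8.
maximin = minimax = 8, so a saddle point exists.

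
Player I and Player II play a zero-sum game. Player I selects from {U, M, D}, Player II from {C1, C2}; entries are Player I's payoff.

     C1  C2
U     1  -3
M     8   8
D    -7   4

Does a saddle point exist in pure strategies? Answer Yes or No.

Yes

Row minima: U → -3, M → 8, D → -7; maximin = 8.
Column maxima: C1 → 8, C2 → 8; minimax = 8.
maximin = minimax = 8, so a saddle point exists.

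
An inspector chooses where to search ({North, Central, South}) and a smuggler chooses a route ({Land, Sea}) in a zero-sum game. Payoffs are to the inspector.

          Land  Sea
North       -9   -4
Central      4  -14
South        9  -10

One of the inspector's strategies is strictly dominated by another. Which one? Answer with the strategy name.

Central

South gives a strictly higher payoff than Central against every column: 9 > 4, -10 > -14.
So Central is strictly dominated and the inspector never plays it.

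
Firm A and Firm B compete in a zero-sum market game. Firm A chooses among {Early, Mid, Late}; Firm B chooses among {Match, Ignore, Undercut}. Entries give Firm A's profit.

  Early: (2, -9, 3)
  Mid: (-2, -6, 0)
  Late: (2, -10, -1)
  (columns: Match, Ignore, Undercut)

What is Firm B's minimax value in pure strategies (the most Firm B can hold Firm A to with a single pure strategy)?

Column maxima: Match → 2, Ignore → -6, Undercut → 3.
The smallest of these is -6.

-6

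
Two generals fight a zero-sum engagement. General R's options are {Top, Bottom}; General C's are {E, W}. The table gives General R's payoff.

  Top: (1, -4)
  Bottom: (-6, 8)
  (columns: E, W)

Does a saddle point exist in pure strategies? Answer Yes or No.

Row minima: Top → -4, Bottom → -6; maximin = -4.
Column maxima: E → 1, W → 8; minimax = 1.
-4 ≠ 1, so no pure-strategy equilibrium exists.

No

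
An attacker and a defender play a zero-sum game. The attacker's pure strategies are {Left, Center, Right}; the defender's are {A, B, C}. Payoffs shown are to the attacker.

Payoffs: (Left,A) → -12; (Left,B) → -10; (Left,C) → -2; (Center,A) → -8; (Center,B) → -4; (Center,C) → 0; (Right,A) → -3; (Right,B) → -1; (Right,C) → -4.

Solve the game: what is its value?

-32/9

Row minima: Left → -12, Center → -8, Right → -4; maximin = -4.
Column maxima: A → -3, B → -1, C → 0; minimax = -3.
-4 ≠ -3, so there is no saddle point; optimal play is mixed.
Left is strictly dominated by Center, so the attacker never plays it.
B is strictly dominated by A (it gives the attacker strictly more in every row), so the defender never plays it.
On the remaining 2×2 (Center, Right vs A, C):
Let the attacker play Center with probability p. Expected payoff against A: (-8)p + (-3)(1−p) = −5p − 3; against C: 0p + (-4)(1−p) = 4p − 4.
Setting these equal: −5p − 3 = 4p − 4 ⇒ −9p = -1 ⇒ p = 1/9, and the value is (-5)·(1/9) − 3 = -32/9.
For the defender: with q = P(A), equating Center's and Right's payoffs gives −8q = q − 4 ⇒ q = 4/9.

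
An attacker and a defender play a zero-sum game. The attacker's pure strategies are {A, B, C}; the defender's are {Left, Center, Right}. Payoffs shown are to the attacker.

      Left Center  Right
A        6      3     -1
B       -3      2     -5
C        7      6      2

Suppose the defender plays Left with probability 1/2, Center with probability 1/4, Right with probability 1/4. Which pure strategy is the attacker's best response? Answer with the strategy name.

Expected payoff of A: (1/2)·6 + (1/4)·3 + (1/4)·(-1) = 7/2.
Expected payoff of B: (1/2)·(-3) + (1/4)·2 + (1/4)·(-5) = -9/4.
Expected payoff of C: (1/2)·7 + (1/4)·6 + (1/4)·2 = 11/2.
The largest is 11/2, so the attacker's best response is C.

C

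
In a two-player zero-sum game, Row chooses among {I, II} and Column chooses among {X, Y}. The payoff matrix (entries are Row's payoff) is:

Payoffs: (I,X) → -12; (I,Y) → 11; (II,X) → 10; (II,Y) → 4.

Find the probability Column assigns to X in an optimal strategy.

Row minima: I → -12, II → 4; maximin = 4.
Column maxima: X → 10, Y → 11; minimax = 10.
4 ≠ 10, so there is no saddle point; optimal play is mixed.
Let Row play I with probability p. Expected payoff against X: (-12)p + 10(1−p) = −22p + 10; against Y: 11p + 4(1−p) = 7p + 4.
Setting these equal: −22p + 10 = 7p + 4 ⇒ −29p = -6 ⇒ p = 6/29, and the value is (-22)·(6/29) + 10 = 158/29.
For Column: with q = P(X), equating I's and II's payoffs gives −23q + 11 = 6q + 4 ⇒ q = 7/29.

7/29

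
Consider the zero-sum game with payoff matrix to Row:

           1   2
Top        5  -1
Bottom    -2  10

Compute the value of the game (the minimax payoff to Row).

Row minima: Top → -1, Bottom → -2; maximin = -1.
Column maxima: 1 → 5, 2 → 10; minimax = 5.
-1 ≠ 5, so there is no saddle point; optimal play is mixed.
Let Row play Top with probability p. Expected payoff against 1: 5p + (-2)(1−p) = 7p − 2; against 2: (-1)p + 10(1−p) = −11p + 10.
Setting these equal: 7p − 2 = −11p + 10 ⇒ 18p = 12 ⇒ p = 2/3, and the value is (7)·(2/3) − 2 = 8/3.
For Column: with q = P(1), equating Top's and Bottom's payoffs gives 6q − 1 = −12q + 10 ⇒ q = 11/18.

8/3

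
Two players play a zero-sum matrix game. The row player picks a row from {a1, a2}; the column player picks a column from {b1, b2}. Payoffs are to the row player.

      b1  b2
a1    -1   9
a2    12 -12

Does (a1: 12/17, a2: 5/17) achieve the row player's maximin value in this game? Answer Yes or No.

Yes

Against b1 this mix gives (12/17)·(-1) + (5/17)·12 = 48/17.
Against b2 this mix gives (12/17)·9 + (5/17)·(-12) = 48/17.
All of the column player's active replies (b1, b2) yield 48/17, and no column does worse for the row player. The mix makes the column player indifferent and guarantees 48/17, so it is optimal.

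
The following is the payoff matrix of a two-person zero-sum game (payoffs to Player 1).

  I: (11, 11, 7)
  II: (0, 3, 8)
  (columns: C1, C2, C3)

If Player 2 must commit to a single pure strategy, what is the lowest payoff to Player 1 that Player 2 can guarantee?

Column maxima: C1 → 11, C2 → 11, C3 → 8.
The smallest of these is 8.

8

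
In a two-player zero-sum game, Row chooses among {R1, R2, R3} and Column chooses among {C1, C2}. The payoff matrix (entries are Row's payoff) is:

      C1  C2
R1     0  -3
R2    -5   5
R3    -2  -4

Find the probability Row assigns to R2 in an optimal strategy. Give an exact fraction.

3/13

Row minima: R1 → -3, R2 → -5, R3 → -4; maximin = -3.
Column maxima: C1 → 0, C2 → 5; minimax = 0.
-3 ≠ 0, so there is no saddle point; optimal play is mixed.
R3 is strictly dominated by R1, so Row never plays it.
On the remaining 2×2 (R1, R2 vs C1, C2):
Let Row play R1 with probability p. Expected payoff against C1: 0p + (-5)(1−p) = 5p − 5; against C2: (-3)p + 5(1−p) = −8p + 5.
Setting these equal: 5p − 5 = −8p + 5 ⇒ 13p = 10 ⇒ p = 10/13, and the value is (5)·(10/13) − 5 = -15/13.
For Column: with q = P(C1), equating R1's and R2's payoffs gives 3q − 3 = −10q + 5 ⇒ q = 8/13.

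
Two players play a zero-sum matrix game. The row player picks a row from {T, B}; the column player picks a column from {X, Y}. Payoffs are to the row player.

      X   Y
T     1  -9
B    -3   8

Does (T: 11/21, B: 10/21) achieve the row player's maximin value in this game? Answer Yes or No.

Against X this mix gives (11/21)·1 + (10/21)·(-3) = -19/21.
Against Y this mix gives (11/21)·(-9) + (10/21)·8 = -19/21.
All of the column player's active replies (X, Y) yield -19/21, and no column does worse for the row player. The mix makes the column player indifferent and guarantees -19/21, so it is optimal.

Yes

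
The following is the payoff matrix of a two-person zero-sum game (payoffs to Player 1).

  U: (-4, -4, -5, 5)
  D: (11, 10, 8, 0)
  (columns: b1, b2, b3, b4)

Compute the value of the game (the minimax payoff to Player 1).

Row minima: U → -5, D → 0; maximin = 0.
Column maxima: b1 → 11, b2 → 10, b3 → 8, b4 → 5; minimax = 5.
0 ≠ 5, so there is no saddle point; optimal play is mixed.
b1 is strictly dominated by b3 (it gives Player 1 strictly more in every row), so Player 2 never plays it.
b2 is strictly dominated by b3 (it gives Player 1 strictly more in every row), so Player 2 never plays it.
On the remaining 2×2 (U, D vs b3, b4):
Let Player 1 play U with probability p. Expected payoff against b3: (-5)p + 8(1−p) = −13p + 8; against b4: 5p + 0(1−p) = 5p.
Setting these equal: −13p + 8 = 5p ⇒ −18p = -8 ⇒ p = 4/9, and the value is (-13)·(4/9) + 8 = 20/9.
For Player 2: with q = P(b3), equating U's and D's payoffs gives −10q + 5 = 8q ⇒ q = 5/18.

20/9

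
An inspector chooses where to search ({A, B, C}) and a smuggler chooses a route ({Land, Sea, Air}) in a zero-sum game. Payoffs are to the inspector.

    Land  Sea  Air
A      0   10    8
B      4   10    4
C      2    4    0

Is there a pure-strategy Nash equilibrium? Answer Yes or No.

Row minima: A → 0, B → 4, C → 0; maximin = 4.
Column maxima: Land → 4, Sea → 10, Air → 8; minimax = 4.
maximin = minimax = 4, so a saddle point exists.

Yes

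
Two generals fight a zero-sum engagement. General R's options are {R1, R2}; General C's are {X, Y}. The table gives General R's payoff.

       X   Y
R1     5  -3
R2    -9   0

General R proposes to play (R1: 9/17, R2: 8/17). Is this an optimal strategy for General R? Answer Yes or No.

Yes

Against X this mix gives (9/17)·5 + (8/17)·(-9) = -27/17.
Against Y this mix gives (9/17)·(-3) + (8/17)·0 = -27/17.
All of General C's active replies (X, Y) yield -27/17, and no column does worse for General R. The mix makes General C indifferent and guarantees -27/17, so it is optimal.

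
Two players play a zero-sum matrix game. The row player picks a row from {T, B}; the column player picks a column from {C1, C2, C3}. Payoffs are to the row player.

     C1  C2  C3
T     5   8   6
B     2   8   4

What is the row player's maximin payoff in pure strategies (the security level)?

5

Row minima: T → 5, B → 2.
The best of these is 5.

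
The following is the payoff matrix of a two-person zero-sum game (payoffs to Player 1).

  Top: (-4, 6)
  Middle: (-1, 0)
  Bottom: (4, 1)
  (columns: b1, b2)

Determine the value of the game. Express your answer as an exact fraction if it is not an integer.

Row minima: Top → -4, Middle → -1, Bottom → 1; maximin = 1.
Column maxima: b1 → 4, b2 → 6; minimax = 4.
1 ≠ 4, so there is no saddle point; optimal play is mixed.
Middle is strictly dominated by Bottom, so Player 1 never plays it.
On the remaining 2×2 (Top, Bottom vs b1, b2):
Let Player 1 play Top with probability p. Expected payoff against b1: (-4)p + 4(1−p) = −8p + 4; against b2: 6p + 1(1−p) = 5p + 1.
Setting these equal: −8p + 4 = 5p + 1 ⇒ −13p = -3 ⇒ p = 3/13, and the value is (-8)·(3/13) + 4 = 28/13.
For Player 2: with q = P(b1), equating Top's and Bottom's payoffs gives −10q + 6 = 3q + 1 ⇒ q = 5/13.

28/13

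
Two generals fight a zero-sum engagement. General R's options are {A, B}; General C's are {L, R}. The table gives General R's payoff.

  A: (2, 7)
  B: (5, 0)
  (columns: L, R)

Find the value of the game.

7/2

Row minima: A → 2, B → 0; maximin = 2.
Column maxima: L → 5, R → 7; minimax = 5.
2 ≠ 5, so there is no saddle point; optimal play is mixed.
Let General R play A with probability p. Expected payoff against L: 2p + 5(1−p) = −3p + 5; against R: 7p + 0(1−p) = 7p.
Setting these equal: −3p + 5 = 7p ⇒ −10p = -5 ⇒ p = 1/2, and the value is (-3)·(1/2) + 5 = 7/2.
For General C: with q = P(L), equating A's and B's payoffs gives −5q + 7 = 5q ⇒ q = 7/10.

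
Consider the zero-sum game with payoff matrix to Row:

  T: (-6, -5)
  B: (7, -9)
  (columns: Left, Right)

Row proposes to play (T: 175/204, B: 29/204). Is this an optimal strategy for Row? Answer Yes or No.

No

Against Left this mix gives (175/204)·(-6) + (29/204)·7 = -847/204.
Against Right this mix gives (175/204)·(-5) + (29/204)·(-9) = -284/51.
Column will play Right, holding Row to -284/51. Shifting weight toward the row that does better against Right would raise this floor (the equalizing mix achieves -89/17 against both Right and Left), so the proposed strategy is not optimal.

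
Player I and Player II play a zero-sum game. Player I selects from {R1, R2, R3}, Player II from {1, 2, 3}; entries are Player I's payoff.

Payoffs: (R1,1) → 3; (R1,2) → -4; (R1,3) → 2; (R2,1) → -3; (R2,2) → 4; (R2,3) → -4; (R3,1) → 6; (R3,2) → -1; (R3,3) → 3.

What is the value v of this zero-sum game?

2/3

Row minima: R1 → -4, R2 → -4, R3 → -1; maximin = -1.
Column maxima: 1 → 6, 2 → 4, 3 → 3; minimax = 3.
-1 ≠ 3, so there is no saddle point; optimal play is mixed.
R1 is strictly dominated by R3, so Player I never plays it.
1 is strictly dominated by 3 (it gives Player I strictly more in every row), so Player II never plays it.
On the remaining 2×2 (R2, R3 vs 2, 3):
Let Player I play R2 with probability p. Expected payoff against 2: 4p + (-1)(1−p) = 5p − 1; against 3: (-4)p + 3(1−p) = −7p + 3.
Setting these equal: 5p − 1 = −7p + 3 ⇒ 12p = 4 ⇒ p = 1/3, and the value is (5)·(1/3) − 1 = 2/3.
For Player II: with q = P(2), equating R2's and R3's payoffs gives 8q − 4 = −4q + 3 ⇒ q = 7/12.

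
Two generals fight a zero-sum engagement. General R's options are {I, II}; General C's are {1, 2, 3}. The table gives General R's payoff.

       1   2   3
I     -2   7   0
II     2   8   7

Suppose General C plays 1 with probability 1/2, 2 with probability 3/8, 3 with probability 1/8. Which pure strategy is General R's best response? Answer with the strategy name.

II

Expected payoff of I: (1/2)·(-2) + (3/8)·7 + (1/8)·0 = 13/8.
Expected payoff of II: (1/2)·2 + (3/8)·8 + (1/8)·7 = 39/8.
The largest is 39/8, so General R's best response is II.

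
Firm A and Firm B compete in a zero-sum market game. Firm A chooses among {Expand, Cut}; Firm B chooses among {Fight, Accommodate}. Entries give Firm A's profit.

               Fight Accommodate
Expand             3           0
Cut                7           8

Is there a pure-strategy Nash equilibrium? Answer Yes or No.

Yes

Row minima: Expand → 0, Cut → 7; maximin = 7.
Column maxima: Fight → 7, Accommodate → 8; minimax = 7.
maximin = minimax = 7, so a saddle point exists.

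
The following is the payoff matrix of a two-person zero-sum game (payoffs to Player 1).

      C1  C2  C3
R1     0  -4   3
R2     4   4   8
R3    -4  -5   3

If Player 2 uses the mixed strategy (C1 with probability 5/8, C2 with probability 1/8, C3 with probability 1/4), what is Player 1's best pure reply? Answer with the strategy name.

Expected payoff of R1: (5/8)·0 + (1/8)·(-4) + (1/4)·3 = 1/4.
Expected payoff of R2: (5/8)·4 + (1/8)·4 + (1/4)·8 = 5.
Expected payoff of R3: (5/8)·(-4) + (1/8)·(-5) + (1/4)·3 = -19/8.
The largest is 5, so Player 1's best response is R2.

R2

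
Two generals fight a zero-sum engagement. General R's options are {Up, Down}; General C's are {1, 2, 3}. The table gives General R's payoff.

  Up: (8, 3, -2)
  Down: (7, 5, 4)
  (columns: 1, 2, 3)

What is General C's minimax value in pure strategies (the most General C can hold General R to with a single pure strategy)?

4

Column maxima: 1 → 8, 2 → 5, 3 → 4.
The smallest of these is 4.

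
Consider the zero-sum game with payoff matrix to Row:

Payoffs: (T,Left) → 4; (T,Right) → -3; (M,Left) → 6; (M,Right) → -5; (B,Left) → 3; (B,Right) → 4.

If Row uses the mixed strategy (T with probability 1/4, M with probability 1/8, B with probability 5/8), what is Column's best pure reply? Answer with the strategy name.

If Column plays Left, Row's expected payoff is (1/4)·4 + (1/8)·6 + (5/8)·3 = 29/8.
If Column plays Right, Row's expected payoff is (1/4)·(-3) + (1/8)·(-5) + (5/8)·4 = 9/8.
Column minimizes Row's payoff; the smallest is 9/8, so the best response is Right.

Right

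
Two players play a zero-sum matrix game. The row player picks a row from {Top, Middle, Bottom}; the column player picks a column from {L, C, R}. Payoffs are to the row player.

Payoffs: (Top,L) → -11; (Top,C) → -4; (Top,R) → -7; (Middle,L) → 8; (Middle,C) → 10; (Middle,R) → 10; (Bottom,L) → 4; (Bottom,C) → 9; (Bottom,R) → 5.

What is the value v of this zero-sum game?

Row minima: Top → -11, Middle → 8, Bottom → 4; maximin = 8.
Column maxima: L → 8, C → 10, R → 10; minimax = 8.
Since maximin = minimax = 8, there is a saddle point and the value is 8.

8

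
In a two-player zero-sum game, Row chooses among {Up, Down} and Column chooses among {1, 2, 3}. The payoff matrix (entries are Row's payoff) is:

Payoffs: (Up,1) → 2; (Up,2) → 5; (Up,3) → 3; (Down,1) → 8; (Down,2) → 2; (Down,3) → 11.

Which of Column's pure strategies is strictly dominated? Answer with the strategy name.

1 holds Row's payoff strictly below 3 in every row: 2 < 3, 8 < 11.
So 3 is strictly dominated for Column.

3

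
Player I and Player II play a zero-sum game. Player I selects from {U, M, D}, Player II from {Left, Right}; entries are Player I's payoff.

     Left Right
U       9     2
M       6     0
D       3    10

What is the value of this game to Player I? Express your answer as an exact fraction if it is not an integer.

6

Row minima: U → 2, M → 0, D → 3; maximin = 3.
Column maxima: Left → 9, Right → 10; minimax = 9.
3 ≠ 9, so there is no saddle point; optimal play is mixed.
M is strictly dominated by U, so Player I never plays it.
On the remaining 2×2 (U, D vs Left, Right):
Let Player I play U with probability p. Expected payoff against Left: 9p + 3(1−p) = 6p + 3; against Right: 2p + 10(1−p) = −8p + 10.
Setting these equal: 6p + 3 = −8p + 10 ⇒ 14p = 7 ⇒ p = 1/2, and the value is (6)·(1/2) + 3 = 6.
For Player II: with q = P(Left), equating U's and D's payoffs gives 7q + 2 = −7q + 10 ⇒ q = 4/7.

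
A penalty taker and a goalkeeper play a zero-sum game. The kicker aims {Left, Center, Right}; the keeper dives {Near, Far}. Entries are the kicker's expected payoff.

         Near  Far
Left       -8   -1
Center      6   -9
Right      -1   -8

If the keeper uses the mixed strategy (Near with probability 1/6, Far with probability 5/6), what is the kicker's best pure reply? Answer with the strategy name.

Left

Expected payoff of Left: (1/6)·(-8) + (5/6)·(-1) = -13/6.
Expected payoff of Center: (1/6)·6 + (5/6)·(-9) = -13/2.
Expected payoff of Right: (1/6)·(-1) + (5/6)·(-8) = -41/6.
The largest is -13/6, so the kicker's best response is Left.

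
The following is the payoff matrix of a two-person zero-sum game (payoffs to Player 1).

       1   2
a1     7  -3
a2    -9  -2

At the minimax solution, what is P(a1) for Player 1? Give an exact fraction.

7/17

Row minima: a1 → -3, a2 → -9; maximin = -3.
Column maxima: 1 → 7, 2 → -2; minimax = -2.
-3 ≠ -2, so there is no saddle point; optimal play is mixed.
Let Player 1 play a1 with probability p. Expected payoff against 1: 7p + (-9)(1−p) = 16p − 9; against 2: (-3)p + (-2)(1−p) = −p − 2.
Setting these equal: 16p − 9 = −p − 2 ⇒ 17p = 7 ⇒ p = 7/17, and the value is (16)·(7/17) − 9 = -41/17.
For Player 2: with q = P(1), equating a1's and a2's payoffs gives 10q − 3 = −7q − 2 ⇒ q = 1/17.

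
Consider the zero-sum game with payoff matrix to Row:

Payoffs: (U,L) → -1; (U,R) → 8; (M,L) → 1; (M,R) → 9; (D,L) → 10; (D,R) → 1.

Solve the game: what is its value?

Row minima: U → -1, M → 1, D → 1; maximin = 1.
Column maxima: L → 10, R → 9; minimax = 9.
1 ≠ 9, so there is no saddle point; optimal play is mixed.
U is strictly dominated by M, so Row never plays it.
On the remaining 2×2 (M, D vs L, R):
Let Row play M with probability p. Expected payoff against L: 1p + 10(1−p) = −9p + 10; against R: 9p + 1(1−p) = 8p + 1.
Setting these equal: −9p + 10 = 8p + 1 ⇒ −17p = -9 ⇒ p = 9/17, and the value is (-9)·(9/17) + 10 = 89/17.
For Column: with q = P(L), equating M's and D's payoffs gives −8q + 9 = 9q + 1 ⇒ q = 8/17.

89/17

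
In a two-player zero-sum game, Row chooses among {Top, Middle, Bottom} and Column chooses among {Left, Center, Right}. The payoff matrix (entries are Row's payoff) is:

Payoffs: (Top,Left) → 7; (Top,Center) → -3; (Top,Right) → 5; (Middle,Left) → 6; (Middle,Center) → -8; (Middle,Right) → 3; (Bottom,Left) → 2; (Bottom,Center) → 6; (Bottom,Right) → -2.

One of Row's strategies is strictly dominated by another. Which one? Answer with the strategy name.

Top gives a strictly higher payoff than Middle against every column: 7 > 6, -3 > -8, 5 > 3.
So Middle is strictly dominated and Row never plays it.

Middle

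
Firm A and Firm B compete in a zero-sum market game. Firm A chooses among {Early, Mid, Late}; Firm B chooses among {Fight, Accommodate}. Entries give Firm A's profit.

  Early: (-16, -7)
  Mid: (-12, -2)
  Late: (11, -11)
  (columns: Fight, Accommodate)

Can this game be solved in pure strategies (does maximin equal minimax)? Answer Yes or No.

Row minima: Early → -16, Mid → -12, Late → -11; maximin = -11.
Column maxima: Fight → 11, Accommodate → -2; minimax = -2.
-11 ≠ -2, so no pure-strategy equilibrium exists.

No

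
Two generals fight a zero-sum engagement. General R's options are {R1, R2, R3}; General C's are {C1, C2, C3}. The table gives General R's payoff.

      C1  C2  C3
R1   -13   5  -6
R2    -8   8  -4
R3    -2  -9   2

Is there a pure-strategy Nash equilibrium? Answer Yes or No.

Row minima: R1 → -13, R2 → -8, R3 → -9; maximin = -8.
Column maxima: C1 → -2, C2 → 8, C3 → 2; minimax = -2.
-8 ≠ -2, so no pure-strategy equilibrium exists.

No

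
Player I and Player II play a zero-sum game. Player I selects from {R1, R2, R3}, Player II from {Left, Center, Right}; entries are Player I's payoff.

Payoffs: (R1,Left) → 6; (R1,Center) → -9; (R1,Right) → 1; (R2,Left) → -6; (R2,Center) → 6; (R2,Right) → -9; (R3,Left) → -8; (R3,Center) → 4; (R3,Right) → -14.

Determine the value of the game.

Row minima: R1 → -9, R2 → -9, R3 → -14; maximin = -9.
Column maxima: Left → 6, Center → 6, Right → 1; minimax = 1.
-9 ≠ 1, so there is no saddle point; optimal play is mixed.
R3 is strictly dominated by R2, so Player I never plays it.
Left is strictly dominated by Right (it gives Player I strictly more in every row), so Player II never plays it.
On the remaining 2×2 (R1, R2 vs Center, Right):
Let Player I play R1 with probability p. Expected payoff against Center: (-9)p + 6(1−p) = −15p + 6; against Right: 1p + (-9)(1−p) = 10p − 9.
Setting these equal: −15p + 6 = 10p − 9 ⇒ −25p = -15 ⇒ p = 3/5, and the value is (-15)·(3/5) + 6 = -3.
For Player II: with q = P(Center), equating R1's and R2's payoffs gives −10q + 1 = 15q − 9 ⇒ q = 2/5.

-3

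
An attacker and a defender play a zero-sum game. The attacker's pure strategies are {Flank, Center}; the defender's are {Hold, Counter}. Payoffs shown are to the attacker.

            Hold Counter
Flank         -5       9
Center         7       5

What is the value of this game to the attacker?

Row minima: Flank → -5, Center → 5; maximin = 5.
Column maxima: Hold → 7, Counter → 9; minimax = 7.
5 ≠ 7, so there is no saddle point; optimal play is mixed.
Let the attacker play Flank with probability p. Expected payoff against Hold: (-5)p + 7(1−p) = −12p + 7; against Counter: 9p + 5(1−p) = 4p + 5.
Setting these equal: −12p + 7 = 4p + 5 ⇒ −16p = -2 ⇒ p = 1/8, and the value is (-12)·(1/8) + 7 = 11/2.
For the defender: with q = P(Hold), equating Flank's and Center's payoffs gives −14q + 9 = 2q + 5 ⇒ q = 1/4.

11/2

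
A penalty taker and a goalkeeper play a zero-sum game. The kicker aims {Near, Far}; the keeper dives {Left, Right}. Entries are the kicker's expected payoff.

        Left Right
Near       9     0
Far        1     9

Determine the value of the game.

81/17

Row minima: Near → 0, Far → 1; maximin = 1.
Column maxima: Left → 9, Right → 9; minimax = 9.
1 ≠ 9, so there is no saddle point; optimal play is mixed.
Let the kicker play Near with probability p. Expected payoff against Left: 9p + 1(1−p) = 8p + 1; against Right: 0p + 9(1−p) = −9p + 9.
Setting these equal: 8p + 1 = −9p + 9 ⇒ 17p = 8 ⇒ p = 8/17, and the value is (8)·(8/17) + 1 = 81/17.
For the keeper: with q = P(Left), equating Near's and Far's payoffs gives 9q = −8q + 9 ⇒ q = 9/17.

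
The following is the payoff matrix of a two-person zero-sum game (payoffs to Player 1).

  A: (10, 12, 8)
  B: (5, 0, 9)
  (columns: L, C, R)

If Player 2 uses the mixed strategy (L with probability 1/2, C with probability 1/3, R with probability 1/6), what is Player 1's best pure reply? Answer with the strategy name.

Expected payoff of A: (1/2)·10 + (1/3)·12 + (1/6)·8 = 31/3.
Expected payoff of B: (1/2)·5 + (1/3)·0 + (1/6)·9 = 4.
The largest is 31/3, so Player 1's best response is A.

A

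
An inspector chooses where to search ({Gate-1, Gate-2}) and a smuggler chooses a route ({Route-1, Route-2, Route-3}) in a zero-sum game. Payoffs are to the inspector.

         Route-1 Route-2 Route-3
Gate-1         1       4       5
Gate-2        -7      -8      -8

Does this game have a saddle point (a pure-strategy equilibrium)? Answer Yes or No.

Row minima: Gate-1 → 1, Gate-2 → -8; maximin = 1.
Column maxima: Route-1 → 1, Route-2 → 4, Route-3 → 5; minimax = 1.
maximin = minimax = 1, so a saddle point exists.

Yes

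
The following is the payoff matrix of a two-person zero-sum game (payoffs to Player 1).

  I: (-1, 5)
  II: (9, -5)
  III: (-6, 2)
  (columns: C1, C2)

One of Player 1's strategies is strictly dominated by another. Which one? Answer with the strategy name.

I gives a strictly higher payoff than III against every column: -1 > -6, 5 > 2.
So III is strictly dominated and Player 1 never plays it.

III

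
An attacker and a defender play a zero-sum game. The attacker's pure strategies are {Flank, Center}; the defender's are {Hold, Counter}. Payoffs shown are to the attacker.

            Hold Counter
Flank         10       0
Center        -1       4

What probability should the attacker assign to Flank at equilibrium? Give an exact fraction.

Row minima: Flank → 0, Center → -1; maximin = 0.
Column maxima: Hold → 10, Counter → 4; minimax = 4.
0 ≠ 4, so there is no saddle point; optimal play is mixed.
Let the attacker play Flank with probability p. Expected payoff against Hold: 10p + (-1)(1−p) = 11p − 1; against Counter: 0p + 4(1−p) = −4p + 4.
Setting these equal: 11p − 1 = −4p + 4 ⇒ 15p = 5 ⇒ p = 1/3, and the value is (11)·(1/3) − 1 = 8/3.
For the defender: with q = P(Hold), equating Flank's and Center's payoffs gives 10q = −5q + 4 ⇒ q = 4/15.

1/3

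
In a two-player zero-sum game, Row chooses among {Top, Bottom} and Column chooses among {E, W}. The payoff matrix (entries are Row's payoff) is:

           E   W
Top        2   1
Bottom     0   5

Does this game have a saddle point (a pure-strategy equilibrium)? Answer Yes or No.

No

Row minima: Top → 1, Bottom → 0; maximin = 1.
Column maxima: E → 2, W → 5; minimax = 2.
1 ≠ 2, so no pure-strategy equilibrium exists.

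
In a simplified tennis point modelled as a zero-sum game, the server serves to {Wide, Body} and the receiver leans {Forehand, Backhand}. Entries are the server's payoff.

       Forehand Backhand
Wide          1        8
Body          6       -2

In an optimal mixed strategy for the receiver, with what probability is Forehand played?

Row minima: Wide → 1, Body → -2; maximin = 1.
Column maxima: Forehand → 6, Backhand → 8; minimax = 6.
1 ≠ 6, so there is no saddle point; optimal play is mixed.
Let the server play Wide with probability p. Expected payoff against Forehand: 1p + 6(1−p) = −5p + 6; against Backhand: 8p + (-2)(1−p) = 10p − 2.
Setting these equal: −5p + 6 = 10p − 2 ⇒ −15p = -8 ⇒ p = 8/15, and the value is (-5)·(8/15) + 6 = 10/3.
For the receiver: with q = P(Forehand), equating Wide's and Body's payoffs gives −7q + 8 = 8q − 2 ⇒ q = 2/3.

2/3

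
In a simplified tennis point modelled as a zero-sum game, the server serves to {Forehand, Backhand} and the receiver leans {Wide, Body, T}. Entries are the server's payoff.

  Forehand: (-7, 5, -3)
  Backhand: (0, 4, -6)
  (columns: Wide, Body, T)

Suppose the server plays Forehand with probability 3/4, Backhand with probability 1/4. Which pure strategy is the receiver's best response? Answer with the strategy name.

If the receiver plays Wide, the server's expected payoff is (3/4)·(-7) + (1/4)·0 = -21/4.
If the receiver plays Body, the server's expected payoff is (3/4)·5 + (1/4)·4 = 19/4.
If the receiver plays T, the server's expected payoff is (3/4)·(-3) + (1/4)·(-6) = -15/4.
The receiver minimizes the server's payoff; the smallest is -21/4, so the best response is Wide.

Wide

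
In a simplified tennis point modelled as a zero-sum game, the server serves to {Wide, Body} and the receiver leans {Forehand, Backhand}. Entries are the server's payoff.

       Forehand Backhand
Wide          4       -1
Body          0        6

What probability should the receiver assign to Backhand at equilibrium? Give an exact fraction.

4/11

Row minima: Wide → -1, Body → 0; maximin = 0.
Column maxima: Forehand → 4, Backhand → 6; minimax = 4.
0 ≠ 4, so there is no saddle point; optimal play is mixed.
Let the server play Wide with probability p. Expected payoff against Forehand: 4p + 0(1−p) = 4p; against Backhand: (-1)p + 6(1−p) = −7p + 6.
Setting these equal: 4p = −7p + 6 ⇒ 11p = 6 ⇒ p = 6/11, and the value is (4)·(6/11) = 24/11.
For the receiver: with q = P(Forehand), equating Wide's and Body's payoffs gives 5q − 1 = −6q + 6 ⇒ q = 7/11.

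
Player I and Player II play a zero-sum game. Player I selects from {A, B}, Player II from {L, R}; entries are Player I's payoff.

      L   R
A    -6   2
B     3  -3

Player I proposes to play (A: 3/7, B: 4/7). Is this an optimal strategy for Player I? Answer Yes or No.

Yes

Against L this mix gives (3/7)·(-6) + (4/7)·3 = -6/7.
Against R this mix gives (3/7)·2 + (4/7)·(-3) = -6/7.
All of Player II's active replies (L, R) yield -6/7, and no column does worse for Player I. The mix makes Player II indifferent and guarantees -6/7, so it is optimal.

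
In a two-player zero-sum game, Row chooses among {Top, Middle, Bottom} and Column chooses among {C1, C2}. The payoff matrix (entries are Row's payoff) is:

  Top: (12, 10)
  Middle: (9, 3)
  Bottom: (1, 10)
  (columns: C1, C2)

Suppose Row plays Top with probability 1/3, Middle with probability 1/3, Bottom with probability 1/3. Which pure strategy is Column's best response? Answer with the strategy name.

If Column plays C1, Row's expected payoff is (1/3)·12 + (1/3)·9 + (1/3)·1 = 22/3.
If Column plays C2, Row's expected payoff is (1/3)·10 + (1/3)·3 + (1/3)·10 = 23/3.
Column minimizes Row's payoff; the smallest is 22/3, so the best response is C1.

C1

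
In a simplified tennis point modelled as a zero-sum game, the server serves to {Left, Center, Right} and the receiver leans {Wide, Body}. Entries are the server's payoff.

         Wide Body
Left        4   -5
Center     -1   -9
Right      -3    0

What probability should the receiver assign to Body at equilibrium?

Row minima: Left → -5, Center → -9, Right → -3; maximin = -3.
Column maxima: Wide → 4, Body → 0; minimax = 0.
-3 ≠ 0, so there is no saddle point; optimal play is mixed.
Center is strictly dominated by Left, so the server never plays it.
On the remaining 2×2 (Left, Right vs Wide, Body):
Let the server play Left with probability p. Expected payoff against Wide: 4p + (-3)(1−p) = 7p − 3; against Body: (-5)p + 0(1−p) = −5p.
Setting these equal: 7p − 3 = −5p ⇒ 12p = 3 ⇒ p = 1/4, and the value is (7)·(1/4) − 3 = -5/4.
For the receiver: with q = P(Wide), equating Left's and Right's payoffs gives 9q − 5 = −3q ⇒ q = 5/12.

7/12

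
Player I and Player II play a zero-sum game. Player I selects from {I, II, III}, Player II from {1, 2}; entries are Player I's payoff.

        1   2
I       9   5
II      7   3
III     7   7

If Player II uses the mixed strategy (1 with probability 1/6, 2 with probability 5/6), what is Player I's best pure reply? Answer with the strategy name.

III

Expected payoff of I: (1/6)·9 + (5/6)·5 = 17/3.
Expected payoff of II: (1/6)·7 + (5/6)·3 = 11/3.
Expected payoff of III: (1/6)·7 + (5/6)·7 = 7.
The largest is 7, so Player I's best response is III.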